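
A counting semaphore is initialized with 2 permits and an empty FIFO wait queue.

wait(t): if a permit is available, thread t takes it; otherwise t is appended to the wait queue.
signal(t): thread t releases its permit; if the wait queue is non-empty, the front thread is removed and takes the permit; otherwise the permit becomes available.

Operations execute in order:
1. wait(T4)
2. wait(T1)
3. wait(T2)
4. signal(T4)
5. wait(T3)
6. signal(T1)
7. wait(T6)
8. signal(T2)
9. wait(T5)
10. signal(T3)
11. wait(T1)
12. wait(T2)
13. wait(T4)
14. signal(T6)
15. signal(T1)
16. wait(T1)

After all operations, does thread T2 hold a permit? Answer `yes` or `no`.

Step 1: wait(T4) -> count=1 queue=[] holders={T4}
Step 2: wait(T1) -> count=0 queue=[] holders={T1,T4}
Step 3: wait(T2) -> count=0 queue=[T2] holders={T1,T4}
Step 4: signal(T4) -> count=0 queue=[] holders={T1,T2}
Step 5: wait(T3) -> count=0 queue=[T3] holders={T1,T2}
Step 6: signal(T1) -> count=0 queue=[] holders={T2,T3}
Step 7: wait(T6) -> count=0 queue=[T6] holders={T2,T3}
Step 8: signal(T2) -> count=0 queue=[] holders={T3,T6}
Step 9: wait(T5) -> count=0 queue=[T5] holders={T3,T6}
Step 10: signal(T3) -> count=0 queue=[] holders={T5,T6}
Step 11: wait(T1) -> count=0 queue=[T1] holders={T5,T6}
Step 12: wait(T2) -> count=0 queue=[T1,T2] holders={T5,T6}
Step 13: wait(T4) -> count=0 queue=[T1,T2,T4] holders={T5,T6}
Step 14: signal(T6) -> count=0 queue=[T2,T4] holders={T1,T5}
Step 15: signal(T1) -> count=0 queue=[T4] holders={T2,T5}
Step 16: wait(T1) -> count=0 queue=[T4,T1] holders={T2,T5}
Final holders: {T2,T5} -> T2 in holders

Answer: yes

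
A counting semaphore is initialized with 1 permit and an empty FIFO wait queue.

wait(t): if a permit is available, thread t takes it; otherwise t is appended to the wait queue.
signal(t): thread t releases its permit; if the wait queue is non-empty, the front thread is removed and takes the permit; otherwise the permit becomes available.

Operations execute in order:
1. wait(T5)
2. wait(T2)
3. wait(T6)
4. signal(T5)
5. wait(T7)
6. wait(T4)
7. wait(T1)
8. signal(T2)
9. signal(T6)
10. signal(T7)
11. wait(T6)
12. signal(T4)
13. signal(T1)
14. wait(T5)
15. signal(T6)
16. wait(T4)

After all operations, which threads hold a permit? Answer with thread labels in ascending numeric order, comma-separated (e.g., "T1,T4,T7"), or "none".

Answer: T5

Derivation:
Step 1: wait(T5) -> count=0 queue=[] holders={T5}
Step 2: wait(T2) -> count=0 queue=[T2] holders={T5}
Step 3: wait(T6) -> count=0 queue=[T2,T6] holders={T5}
Step 4: signal(T5) -> count=0 queue=[T6] holders={T2}
Step 5: wait(T7) -> count=0 queue=[T6,T7] holders={T2}
Step 6: wait(T4) -> count=0 queue=[T6,T7,T4] holders={T2}
Step 7: wait(T1) -> count=0 queue=[T6,T7,T4,T1] holders={T2}
Step 8: signal(T2) -> count=0 queue=[T7,T4,T1] holders={T6}
Step 9: signal(T6) -> count=0 queue=[T4,T1] holders={T7}
Step 10: signal(T7) -> count=0 queue=[T1] holders={T4}
Step 11: wait(T6) -> count=0 queue=[T1,T6] holders={T4}
Step 12: signal(T4) -> count=0 queue=[T6] holders={T1}
Step 13: signal(T1) -> count=0 queue=[] holders={T6}
Step 14: wait(T5) -> count=0 queue=[T5] holders={T6}
Step 15: signal(T6) -> count=0 queue=[] holders={T5}
Step 16: wait(T4) -> count=0 queue=[T4] holders={T5}
Final holders: T5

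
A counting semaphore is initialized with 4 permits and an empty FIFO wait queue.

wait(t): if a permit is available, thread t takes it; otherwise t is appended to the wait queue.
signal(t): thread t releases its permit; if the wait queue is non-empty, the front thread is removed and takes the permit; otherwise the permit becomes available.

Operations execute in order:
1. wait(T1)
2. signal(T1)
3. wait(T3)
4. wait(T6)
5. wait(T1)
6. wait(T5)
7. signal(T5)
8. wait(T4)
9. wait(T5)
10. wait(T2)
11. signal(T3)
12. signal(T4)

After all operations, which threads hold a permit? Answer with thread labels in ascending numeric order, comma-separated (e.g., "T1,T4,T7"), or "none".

Answer: T1,T2,T5,T6

Derivation:
Step 1: wait(T1) -> count=3 queue=[] holders={T1}
Step 2: signal(T1) -> count=4 queue=[] holders={none}
Step 3: wait(T3) -> count=3 queue=[] holders={T3}
Step 4: wait(T6) -> count=2 queue=[] holders={T3,T6}
Step 5: wait(T1) -> count=1 queue=[] holders={T1,T3,T6}
Step 6: wait(T5) -> count=0 queue=[] holders={T1,T3,T5,T6}
Step 7: signal(T5) -> count=1 queue=[] holders={T1,T3,T6}
Step 8: wait(T4) -> count=0 queue=[] holders={T1,T3,T4,T6}
Step 9: wait(T5) -> count=0 queue=[T5] holders={T1,T3,T4,T6}
Step 10: wait(T2) -> count=0 queue=[T5,T2] holders={T1,T3,T4,T6}
Step 11: signal(T3) -> count=0 queue=[T2] holders={T1,T4,T5,T6}
Step 12: signal(T4) -> count=0 queue=[] holders={T1,T2,T5,T6}
Final holders: T1,T2,T5,T6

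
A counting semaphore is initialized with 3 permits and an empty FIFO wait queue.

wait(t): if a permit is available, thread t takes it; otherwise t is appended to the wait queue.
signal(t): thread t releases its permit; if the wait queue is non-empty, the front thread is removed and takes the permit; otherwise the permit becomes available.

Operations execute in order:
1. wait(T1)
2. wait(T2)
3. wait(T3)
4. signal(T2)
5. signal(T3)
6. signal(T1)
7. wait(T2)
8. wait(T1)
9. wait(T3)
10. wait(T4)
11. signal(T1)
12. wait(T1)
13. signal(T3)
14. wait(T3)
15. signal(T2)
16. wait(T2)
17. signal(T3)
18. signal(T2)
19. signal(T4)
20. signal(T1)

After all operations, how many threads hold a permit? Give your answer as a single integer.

Step 1: wait(T1) -> count=2 queue=[] holders={T1}
Step 2: wait(T2) -> count=1 queue=[] holders={T1,T2}
Step 3: wait(T3) -> count=0 queue=[] holders={T1,T2,T3}
Step 4: signal(T2) -> count=1 queue=[] holders={T1,T3}
Step 5: signal(T3) -> count=2 queue=[] holders={T1}
Step 6: signal(T1) -> count=3 queue=[] holders={none}
Step 7: wait(T2) -> count=2 queue=[] holders={T2}
Step 8: wait(T1) -> count=1 queue=[] holders={T1,T2}
Step 9: wait(T3) -> count=0 queue=[] holders={T1,T2,T3}
Step 10: wait(T4) -> count=0 queue=[T4] holders={T1,T2,T3}
Step 11: signal(T1) -> count=0 queue=[] holders={T2,T3,T4}
Step 12: wait(T1) -> count=0 queue=[T1] holders={T2,T3,T4}
Step 13: signal(T3) -> count=0 queue=[] holders={T1,T2,T4}
Step 14: wait(T3) -> count=0 queue=[T3] holders={T1,T2,T4}
Step 15: signal(T2) -> count=0 queue=[] holders={T1,T3,T4}
Step 16: wait(T2) -> count=0 queue=[T2] holders={T1,T3,T4}
Step 17: signal(T3) -> count=0 queue=[] holders={T1,T2,T4}
Step 18: signal(T2) -> count=1 queue=[] holders={T1,T4}
Step 19: signal(T4) -> count=2 queue=[] holders={T1}
Step 20: signal(T1) -> count=3 queue=[] holders={none}
Final holders: {none} -> 0 thread(s)

Answer: 0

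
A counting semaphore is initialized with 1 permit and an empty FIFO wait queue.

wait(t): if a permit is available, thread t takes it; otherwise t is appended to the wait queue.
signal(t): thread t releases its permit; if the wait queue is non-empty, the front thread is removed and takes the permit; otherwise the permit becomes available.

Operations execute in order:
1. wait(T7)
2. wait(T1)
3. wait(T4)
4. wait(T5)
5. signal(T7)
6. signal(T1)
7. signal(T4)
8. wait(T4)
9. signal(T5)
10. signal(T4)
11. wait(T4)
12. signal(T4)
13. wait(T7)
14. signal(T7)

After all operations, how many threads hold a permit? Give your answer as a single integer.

Step 1: wait(T7) -> count=0 queue=[] holders={T7}
Step 2: wait(T1) -> count=0 queue=[T1] holders={T7}
Step 3: wait(T4) -> count=0 queue=[T1,T4] holders={T7}
Step 4: wait(T5) -> count=0 queue=[T1,T4,T5] holders={T7}
Step 5: signal(T7) -> count=0 queue=[T4,T5] holders={T1}
Step 6: signal(T1) -> count=0 queue=[T5] holders={T4}
Step 7: signal(T4) -> count=0 queue=[] holders={T5}
Step 8: wait(T4) -> count=0 queue=[T4] holders={T5}
Step 9: signal(T5) -> count=0 queue=[] holders={T4}
Step 10: signal(T4) -> count=1 queue=[] holders={none}
Step 11: wait(T4) -> count=0 queue=[] holders={T4}
Step 12: signal(T4) -> count=1 queue=[] holders={none}
Step 13: wait(T7) -> count=0 queue=[] holders={T7}
Step 14: signal(T7) -> count=1 queue=[] holders={none}
Final holders: {none} -> 0 thread(s)

Answer: 0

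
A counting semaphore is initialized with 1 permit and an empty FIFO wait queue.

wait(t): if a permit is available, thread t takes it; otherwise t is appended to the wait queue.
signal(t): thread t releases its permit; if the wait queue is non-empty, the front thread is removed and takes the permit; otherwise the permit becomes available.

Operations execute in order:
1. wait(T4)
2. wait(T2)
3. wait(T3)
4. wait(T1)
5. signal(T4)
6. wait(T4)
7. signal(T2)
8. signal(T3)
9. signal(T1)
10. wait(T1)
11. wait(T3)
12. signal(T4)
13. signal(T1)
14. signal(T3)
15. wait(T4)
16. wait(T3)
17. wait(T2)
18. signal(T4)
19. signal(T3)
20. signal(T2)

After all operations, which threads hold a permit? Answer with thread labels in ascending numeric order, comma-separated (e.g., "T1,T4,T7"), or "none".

Answer: none

Derivation:
Step 1: wait(T4) -> count=0 queue=[] holders={T4}
Step 2: wait(T2) -> count=0 queue=[T2] holders={T4}
Step 3: wait(T3) -> count=0 queue=[T2,T3] holders={T4}
Step 4: wait(T1) -> count=0 queue=[T2,T3,T1] holders={T4}
Step 5: signal(T4) -> count=0 queue=[T3,T1] holders={T2}
Step 6: wait(T4) -> count=0 queue=[T3,T1,T4] holders={T2}
Step 7: signal(T2) -> count=0 queue=[T1,T4] holders={T3}
Step 8: signal(T3) -> count=0 queue=[T4] holders={T1}
Step 9: signal(T1) -> count=0 queue=[] holders={T4}
Step 10: wait(T1) -> count=0 queue=[T1] holders={T4}
Step 11: wait(T3) -> count=0 queue=[T1,T3] holders={T4}
Step 12: signal(T4) -> count=0 queue=[T3] holders={T1}
Step 13: signal(T1) -> count=0 queue=[] holders={T3}
Step 14: signal(T3) -> count=1 queue=[] holders={none}
Step 15: wait(T4) -> count=0 queue=[] holders={T4}
Step 16: wait(T3) -> count=0 queue=[T3] holders={T4}
Step 17: wait(T2) -> count=0 queue=[T3,T2] holders={T4}
Step 18: signal(T4) -> count=0 queue=[T2] holders={T3}
Step 19: signal(T3) -> count=0 queue=[] holders={T2}
Step 20: signal(T2) -> count=1 queue=[] holders={none}
Final holders: none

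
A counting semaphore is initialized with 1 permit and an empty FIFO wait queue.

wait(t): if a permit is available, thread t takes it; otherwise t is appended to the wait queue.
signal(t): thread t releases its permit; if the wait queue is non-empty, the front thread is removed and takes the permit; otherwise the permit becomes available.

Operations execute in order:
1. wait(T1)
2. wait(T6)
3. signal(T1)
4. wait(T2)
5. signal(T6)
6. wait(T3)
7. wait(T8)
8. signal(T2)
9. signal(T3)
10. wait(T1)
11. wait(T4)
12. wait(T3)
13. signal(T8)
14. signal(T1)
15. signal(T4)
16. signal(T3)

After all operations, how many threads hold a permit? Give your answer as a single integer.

Step 1: wait(T1) -> count=0 queue=[] holders={T1}
Step 2: wait(T6) -> count=0 queue=[T6] holders={T1}
Step 3: signal(T1) -> count=0 queue=[] holders={T6}
Step 4: wait(T2) -> count=0 queue=[T2] holders={T6}
Step 5: signal(T6) -> count=0 queue=[] holders={T2}
Step 6: wait(T3) -> count=0 queue=[T3] holders={T2}
Step 7: wait(T8) -> count=0 queue=[T3,T8] holders={T2}
Step 8: signal(T2) -> count=0 queue=[T8] holders={T3}
Step 9: signal(T3) -> count=0 queue=[] holders={T8}
Step 10: wait(T1) -> count=0 queue=[T1] holders={T8}
Step 11: wait(T4) -> count=0 queue=[T1,T4] holders={T8}
Step 12: wait(T3) -> count=0 queue=[T1,T4,T3] holders={T8}
Step 13: signal(T8) -> count=0 queue=[T4,T3] holders={T1}
Step 14: signal(T1) -> count=0 queue=[T3] holders={T4}
Step 15: signal(T4) -> count=0 queue=[] holders={T3}
Step 16: signal(T3) -> count=1 queue=[] holders={none}
Final holders: {none} -> 0 thread(s)

Answer: 0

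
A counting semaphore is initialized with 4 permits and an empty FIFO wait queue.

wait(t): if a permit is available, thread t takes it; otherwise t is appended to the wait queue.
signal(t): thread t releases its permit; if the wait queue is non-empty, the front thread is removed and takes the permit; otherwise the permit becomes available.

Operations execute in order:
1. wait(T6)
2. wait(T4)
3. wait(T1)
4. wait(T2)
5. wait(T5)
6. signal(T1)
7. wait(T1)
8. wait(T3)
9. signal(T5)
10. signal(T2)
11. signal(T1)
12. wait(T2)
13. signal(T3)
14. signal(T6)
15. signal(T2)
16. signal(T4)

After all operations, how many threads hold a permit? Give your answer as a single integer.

Step 1: wait(T6) -> count=3 queue=[] holders={T6}
Step 2: wait(T4) -> count=2 queue=[] holders={T4,T6}
Step 3: wait(T1) -> count=1 queue=[] holders={T1,T4,T6}
Step 4: wait(T2) -> count=0 queue=[] holders={T1,T2,T4,T6}
Step 5: wait(T5) -> count=0 queue=[T5] holders={T1,T2,T4,T6}
Step 6: signal(T1) -> count=0 queue=[] holders={T2,T4,T5,T6}
Step 7: wait(T1) -> count=0 queue=[T1] holders={T2,T4,T5,T6}
Step 8: wait(T3) -> count=0 queue=[T1,T3] holders={T2,T4,T5,T6}
Step 9: signal(T5) -> count=0 queue=[T3] holders={T1,T2,T4,T6}
Step 10: signal(T2) -> count=0 queue=[] holders={T1,T3,T4,T6}
Step 11: signal(T1) -> count=1 queue=[] holders={T3,T4,T6}
Step 12: wait(T2) -> count=0 queue=[] holders={T2,T3,T4,T6}
Step 13: signal(T3) -> count=1 queue=[] holders={T2,T4,T6}
Step 14: signal(T6) -> count=2 queue=[] holders={T2,T4}
Step 15: signal(T2) -> count=3 queue=[] holders={T4}
Step 16: signal(T4) -> count=4 queue=[] holders={none}
Final holders: {none} -> 0 thread(s)

Answer: 0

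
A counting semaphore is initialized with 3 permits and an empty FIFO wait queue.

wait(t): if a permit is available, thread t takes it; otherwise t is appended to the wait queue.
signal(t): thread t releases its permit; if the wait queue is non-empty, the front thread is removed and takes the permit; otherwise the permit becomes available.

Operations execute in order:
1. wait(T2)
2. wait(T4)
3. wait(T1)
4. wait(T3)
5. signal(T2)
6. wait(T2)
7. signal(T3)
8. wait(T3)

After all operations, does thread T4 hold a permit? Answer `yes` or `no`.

Step 1: wait(T2) -> count=2 queue=[] holders={T2}
Step 2: wait(T4) -> count=1 queue=[] holders={T2,T4}
Step 3: wait(T1) -> count=0 queue=[] holders={T1,T2,T4}
Step 4: wait(T3) -> count=0 queue=[T3] holders={T1,T2,T4}
Step 5: signal(T2) -> count=0 queue=[] holders={T1,T3,T4}
Step 6: wait(T2) -> count=0 queue=[T2] holders={T1,T3,T4}
Step 7: signal(T3) -> count=0 queue=[] holders={T1,T2,T4}
Step 8: wait(T3) -> count=0 queue=[T3] holders={T1,T2,T4}
Final holders: {T1,T2,T4} -> T4 in holders

Answer: yes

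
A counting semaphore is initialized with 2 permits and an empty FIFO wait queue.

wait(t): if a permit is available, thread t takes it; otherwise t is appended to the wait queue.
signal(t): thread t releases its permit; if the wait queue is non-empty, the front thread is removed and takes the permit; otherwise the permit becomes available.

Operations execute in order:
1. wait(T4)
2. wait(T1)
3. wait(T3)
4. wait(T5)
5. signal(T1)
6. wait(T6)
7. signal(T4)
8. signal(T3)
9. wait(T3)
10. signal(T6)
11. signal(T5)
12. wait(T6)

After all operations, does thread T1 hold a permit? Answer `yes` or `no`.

Step 1: wait(T4) -> count=1 queue=[] holders={T4}
Step 2: wait(T1) -> count=0 queue=[] holders={T1,T4}
Step 3: wait(T3) -> count=0 queue=[T3] holders={T1,T4}
Step 4: wait(T5) -> count=0 queue=[T3,T5] holders={T1,T4}
Step 5: signal(T1) -> count=0 queue=[T5] holders={T3,T4}
Step 6: wait(T6) -> count=0 queue=[T5,T6] holders={T3,T4}
Step 7: signal(T4) -> count=0 queue=[T6] holders={T3,T5}
Step 8: signal(T3) -> count=0 queue=[] holders={T5,T6}
Step 9: wait(T3) -> count=0 queue=[T3] holders={T5,T6}
Step 10: signal(T6) -> count=0 queue=[] holders={T3,T5}
Step 11: signal(T5) -> count=1 queue=[] holders={T3}
Step 12: wait(T6) -> count=0 queue=[] holders={T3,T6}
Final holders: {T3,T6} -> T1 not in holders

Answer: no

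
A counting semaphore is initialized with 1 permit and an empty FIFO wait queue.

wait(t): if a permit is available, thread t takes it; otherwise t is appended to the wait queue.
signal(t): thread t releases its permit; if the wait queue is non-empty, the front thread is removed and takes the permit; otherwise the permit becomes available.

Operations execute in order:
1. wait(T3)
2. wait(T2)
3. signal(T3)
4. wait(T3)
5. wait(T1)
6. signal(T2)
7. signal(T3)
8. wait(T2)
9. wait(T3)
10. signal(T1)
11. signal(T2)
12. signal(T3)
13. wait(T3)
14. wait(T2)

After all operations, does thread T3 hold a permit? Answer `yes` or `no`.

Step 1: wait(T3) -> count=0 queue=[] holders={T3}
Step 2: wait(T2) -> count=0 queue=[T2] holders={T3}
Step 3: signal(T3) -> count=0 queue=[] holders={T2}
Step 4: wait(T3) -> count=0 queue=[T3] holders={T2}
Step 5: wait(T1) -> count=0 queue=[T3,T1] holders={T2}
Step 6: signal(T2) -> count=0 queue=[T1] holders={T3}
Step 7: signal(T3) -> count=0 queue=[] holders={T1}
Step 8: wait(T2) -> count=0 queue=[T2] holders={T1}
Step 9: wait(T3) -> count=0 queue=[T2,T3] holders={T1}
Step 10: signal(T1) -> count=0 queue=[T3] holders={T2}
Step 11: signal(T2) -> count=0 queue=[] holders={T3}
Step 12: signal(T3) -> count=1 queue=[] holders={none}
Step 13: wait(T3) -> count=0 queue=[] holders={T3}
Step 14: wait(T2) -> count=0 queue=[T2] holders={T3}
Final holders: {T3} -> T3 in holders

Answer: yes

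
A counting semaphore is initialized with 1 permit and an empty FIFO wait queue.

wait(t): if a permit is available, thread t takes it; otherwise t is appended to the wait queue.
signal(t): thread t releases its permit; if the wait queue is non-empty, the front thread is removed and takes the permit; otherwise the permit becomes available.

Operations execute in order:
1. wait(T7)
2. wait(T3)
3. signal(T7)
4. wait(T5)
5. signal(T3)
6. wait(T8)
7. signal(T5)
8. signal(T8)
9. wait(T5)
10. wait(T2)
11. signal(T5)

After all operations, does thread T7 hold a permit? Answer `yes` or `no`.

Answer: no

Derivation:
Step 1: wait(T7) -> count=0 queue=[] holders={T7}
Step 2: wait(T3) -> count=0 queue=[T3] holders={T7}
Step 3: signal(T7) -> count=0 queue=[] holders={T3}
Step 4: wait(T5) -> count=0 queue=[T5] holders={T3}
Step 5: signal(T3) -> count=0 queue=[] holders={T5}
Step 6: wait(T8) -> count=0 queue=[T8] holders={T5}
Step 7: signal(T5) -> count=0 queue=[] holders={T8}
Step 8: signal(T8) -> count=1 queue=[] holders={none}
Step 9: wait(T5) -> count=0 queue=[] holders={T5}
Step 10: wait(T2) -> count=0 queue=[T2] holders={T5}
Step 11: signal(T5) -> count=0 queue=[] holders={T2}
Final holders: {T2} -> T7 not in holders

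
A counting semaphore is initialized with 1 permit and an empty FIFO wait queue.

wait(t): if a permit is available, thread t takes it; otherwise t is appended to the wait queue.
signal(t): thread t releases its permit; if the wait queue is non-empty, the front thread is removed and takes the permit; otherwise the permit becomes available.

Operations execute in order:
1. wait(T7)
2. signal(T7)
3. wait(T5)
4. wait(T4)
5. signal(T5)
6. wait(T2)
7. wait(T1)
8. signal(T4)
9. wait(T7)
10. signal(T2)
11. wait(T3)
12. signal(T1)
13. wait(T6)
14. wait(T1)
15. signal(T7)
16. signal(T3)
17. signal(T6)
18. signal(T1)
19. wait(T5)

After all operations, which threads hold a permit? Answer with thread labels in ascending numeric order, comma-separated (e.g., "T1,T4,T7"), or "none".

Step 1: wait(T7) -> count=0 queue=[] holders={T7}
Step 2: signal(T7) -> count=1 queue=[] holders={none}
Step 3: wait(T5) -> count=0 queue=[] holders={T5}
Step 4: wait(T4) -> count=0 queue=[T4] holders={T5}
Step 5: signal(T5) -> count=0 queue=[] holders={T4}
Step 6: wait(T2) -> count=0 queue=[T2] holders={T4}
Step 7: wait(T1) -> count=0 queue=[T2,T1] holders={T4}
Step 8: signal(T4) -> count=0 queue=[T1] holders={T2}
Step 9: wait(T7) -> count=0 queue=[T1,T7] holders={T2}
Step 10: signal(T2) -> count=0 queue=[T7] holders={T1}
Step 11: wait(T3) -> count=0 queue=[T7,T3] holders={T1}
Step 12: signal(T1) -> count=0 queue=[T3] holders={T7}
Step 13: wait(T6) -> count=0 queue=[T3,T6] holders={T7}
Step 14: wait(T1) -> count=0 queue=[T3,T6,T1] holders={T7}
Step 15: signal(T7) -> count=0 queue=[T6,T1] holders={T3}
Step 16: signal(T3) -> count=0 queue=[T1] holders={T6}
Step 17: signal(T6) -> count=0 queue=[] holders={T1}
Step 18: signal(T1) -> count=1 queue=[] holders={none}
Step 19: wait(T5) -> count=0 queue=[] holders={T5}
Final holders: T5

Answer: T5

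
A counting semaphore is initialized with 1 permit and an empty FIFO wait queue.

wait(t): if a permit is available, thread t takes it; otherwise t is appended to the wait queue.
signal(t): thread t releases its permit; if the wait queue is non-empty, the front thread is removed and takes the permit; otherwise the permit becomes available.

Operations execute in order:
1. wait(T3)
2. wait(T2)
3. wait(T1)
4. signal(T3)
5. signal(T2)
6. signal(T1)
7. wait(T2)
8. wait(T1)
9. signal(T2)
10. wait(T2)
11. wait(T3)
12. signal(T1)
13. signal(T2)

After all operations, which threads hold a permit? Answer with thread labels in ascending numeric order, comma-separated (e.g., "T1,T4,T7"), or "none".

Answer: T3

Derivation:
Step 1: wait(T3) -> count=0 queue=[] holders={T3}
Step 2: wait(T2) -> count=0 queue=[T2] holders={T3}
Step 3: wait(T1) -> count=0 queue=[T2,T1] holders={T3}
Step 4: signal(T3) -> count=0 queue=[T1] holders={T2}
Step 5: signal(T2) -> count=0 queue=[] holders={T1}
Step 6: signal(T1) -> count=1 queue=[] holders={none}
Step 7: wait(T2) -> count=0 queue=[] holders={T2}
Step 8: wait(T1) -> count=0 queue=[T1] holders={T2}
Step 9: signal(T2) -> count=0 queue=[] holders={T1}
Step 10: wait(T2) -> count=0 queue=[T2] holders={T1}
Step 11: wait(T3) -> count=0 queue=[T2,T3] holders={T1}
Step 12: signal(T1) -> count=0 queue=[T3] holders={T2}
Step 13: signal(T2) -> count=0 queue=[] holders={T3}
Final holders: T3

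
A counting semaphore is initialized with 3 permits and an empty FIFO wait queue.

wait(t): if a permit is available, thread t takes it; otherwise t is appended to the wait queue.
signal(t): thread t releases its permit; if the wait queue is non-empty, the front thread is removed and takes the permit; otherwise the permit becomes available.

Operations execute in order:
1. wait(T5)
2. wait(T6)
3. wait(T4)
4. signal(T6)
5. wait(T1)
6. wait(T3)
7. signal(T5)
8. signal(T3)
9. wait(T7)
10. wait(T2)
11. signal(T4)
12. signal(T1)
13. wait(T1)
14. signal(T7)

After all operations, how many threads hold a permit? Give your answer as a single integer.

Answer: 2

Derivation:
Step 1: wait(T5) -> count=2 queue=[] holders={T5}
Step 2: wait(T6) -> count=1 queue=[] holders={T5,T6}
Step 3: wait(T4) -> count=0 queue=[] holders={T4,T5,T6}
Step 4: signal(T6) -> count=1 queue=[] holders={T4,T5}
Step 5: wait(T1) -> count=0 queue=[] holders={T1,T4,T5}
Step 6: wait(T3) -> count=0 queue=[T3] holders={T1,T4,T5}
Step 7: signal(T5) -> count=0 queue=[] holders={T1,T3,T4}
Step 8: signal(T3) -> count=1 queue=[] holders={T1,T4}
Step 9: wait(T7) -> count=0 queue=[] holders={T1,T4,T7}
Step 10: wait(T2) -> count=0 queue=[T2] holders={T1,T4,T7}
Step 11: signal(T4) -> count=0 queue=[] holders={T1,T2,T7}
Step 12: signal(T1) -> count=1 queue=[] holders={T2,T7}
Step 13: wait(T1) -> count=0 queue=[] holders={T1,T2,T7}
Step 14: signal(T7) -> count=1 queue=[] holders={T1,T2}
Final holders: {T1,T2} -> 2 thread(s)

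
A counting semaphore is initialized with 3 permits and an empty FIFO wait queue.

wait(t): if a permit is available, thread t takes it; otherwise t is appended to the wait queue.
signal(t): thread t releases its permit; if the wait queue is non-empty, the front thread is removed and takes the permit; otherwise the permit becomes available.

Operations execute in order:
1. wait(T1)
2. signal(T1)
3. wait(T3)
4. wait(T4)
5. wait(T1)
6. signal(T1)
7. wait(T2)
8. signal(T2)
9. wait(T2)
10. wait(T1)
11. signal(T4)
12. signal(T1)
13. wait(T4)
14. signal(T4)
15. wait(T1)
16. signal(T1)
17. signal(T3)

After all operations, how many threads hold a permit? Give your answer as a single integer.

Step 1: wait(T1) -> count=2 queue=[] holders={T1}
Step 2: signal(T1) -> count=3 queue=[] holders={none}
Step 3: wait(T3) -> count=2 queue=[] holders={T3}
Step 4: wait(T4) -> count=1 queue=[] holders={T3,T4}
Step 5: wait(T1) -> count=0 queue=[] holders={T1,T3,T4}
Step 6: signal(T1) -> count=1 queue=[] holders={T3,T4}
Step 7: wait(T2) -> count=0 queue=[] holders={T2,T3,T4}
Step 8: signal(T2) -> count=1 queue=[] holders={T3,T4}
Step 9: wait(T2) -> count=0 queue=[] holders={T2,T3,T4}
Step 10: wait(T1) -> count=0 queue=[T1] holders={T2,T3,T4}
Step 11: signal(T4) -> count=0 queue=[] holders={T1,T2,T3}
Step 12: signal(T1) -> count=1 queue=[] holders={T2,T3}
Step 13: wait(T4) -> count=0 queue=[] holders={T2,T3,T4}
Step 14: signal(T4) -> count=1 queue=[] holders={T2,T3}
Step 15: wait(T1) -> count=0 queue=[] holders={T1,T2,T3}
Step 16: signal(T1) -> count=1 queue=[] holders={T2,T3}
Step 17: signal(T3) -> count=2 queue=[] holders={T2}
Final holders: {T2} -> 1 thread(s)

Answer: 1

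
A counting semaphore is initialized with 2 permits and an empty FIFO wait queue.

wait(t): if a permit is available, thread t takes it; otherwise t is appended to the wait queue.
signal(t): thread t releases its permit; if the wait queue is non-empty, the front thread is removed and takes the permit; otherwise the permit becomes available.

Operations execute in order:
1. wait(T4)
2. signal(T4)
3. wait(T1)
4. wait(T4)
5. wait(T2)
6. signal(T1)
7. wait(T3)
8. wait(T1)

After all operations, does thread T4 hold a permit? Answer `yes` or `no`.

Step 1: wait(T4) -> count=1 queue=[] holders={T4}
Step 2: signal(T4) -> count=2 queue=[] holders={none}
Step 3: wait(T1) -> count=1 queue=[] holders={T1}
Step 4: wait(T4) -> count=0 queue=[] holders={T1,T4}
Step 5: wait(T2) -> count=0 queue=[T2] holders={T1,T4}
Step 6: signal(T1) -> count=0 queue=[] holders={T2,T4}
Step 7: wait(T3) -> count=0 queue=[T3] holders={T2,T4}
Step 8: wait(T1) -> count=0 queue=[T3,T1] holders={T2,T4}
Final holders: {T2,T4} -> T4 in holders

Answer: yes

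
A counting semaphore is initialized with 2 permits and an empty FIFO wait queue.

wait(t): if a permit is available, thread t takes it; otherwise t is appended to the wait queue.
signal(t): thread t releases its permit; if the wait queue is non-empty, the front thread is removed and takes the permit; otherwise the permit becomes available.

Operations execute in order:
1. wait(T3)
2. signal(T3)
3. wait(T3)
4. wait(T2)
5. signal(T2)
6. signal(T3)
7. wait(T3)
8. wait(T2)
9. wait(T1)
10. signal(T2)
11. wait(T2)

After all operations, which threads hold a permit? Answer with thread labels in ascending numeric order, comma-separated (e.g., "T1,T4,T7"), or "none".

Answer: T1,T3

Derivation:
Step 1: wait(T3) -> count=1 queue=[] holders={T3}
Step 2: signal(T3) -> count=2 queue=[] holders={none}
Step 3: wait(T3) -> count=1 queue=[] holders={T3}
Step 4: wait(T2) -> count=0 queue=[] holders={T2,T3}
Step 5: signal(T2) -> count=1 queue=[] holders={T3}
Step 6: signal(T3) -> count=2 queue=[] holders={none}
Step 7: wait(T3) -> count=1 queue=[] holders={T3}
Step 8: wait(T2) -> count=0 queue=[] holders={T2,T3}
Step 9: wait(T1) -> count=0 queue=[T1] holders={T2,T3}
Step 10: signal(T2) -> count=0 queue=[] holders={T1,T3}
Step 11: wait(T2) -> count=0 queue=[T2] holders={T1,T3}
Final holders: T1,T3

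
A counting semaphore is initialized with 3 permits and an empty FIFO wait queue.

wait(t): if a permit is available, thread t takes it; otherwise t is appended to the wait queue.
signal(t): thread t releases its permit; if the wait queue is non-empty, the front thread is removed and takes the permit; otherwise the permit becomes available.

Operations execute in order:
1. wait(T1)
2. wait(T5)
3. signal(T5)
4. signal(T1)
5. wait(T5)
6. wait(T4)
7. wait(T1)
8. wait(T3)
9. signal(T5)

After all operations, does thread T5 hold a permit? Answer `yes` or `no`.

Answer: no

Derivation:
Step 1: wait(T1) -> count=2 queue=[] holders={T1}
Step 2: wait(T5) -> count=1 queue=[] holders={T1,T5}
Step 3: signal(T5) -> count=2 queue=[] holders={T1}
Step 4: signal(T1) -> count=3 queue=[] holders={none}
Step 5: wait(T5) -> count=2 queue=[] holders={T5}
Step 6: wait(T4) -> count=1 queue=[] holders={T4,T5}
Step 7: wait(T1) -> count=0 queue=[] holders={T1,T4,T5}
Step 8: wait(T3) -> count=0 queue=[T3] holders={T1,T4,T5}
Step 9: signal(T5) -> count=0 queue=[] holders={T1,T3,T4}
Final holders: {T1,T3,T4} -> T5 not in holders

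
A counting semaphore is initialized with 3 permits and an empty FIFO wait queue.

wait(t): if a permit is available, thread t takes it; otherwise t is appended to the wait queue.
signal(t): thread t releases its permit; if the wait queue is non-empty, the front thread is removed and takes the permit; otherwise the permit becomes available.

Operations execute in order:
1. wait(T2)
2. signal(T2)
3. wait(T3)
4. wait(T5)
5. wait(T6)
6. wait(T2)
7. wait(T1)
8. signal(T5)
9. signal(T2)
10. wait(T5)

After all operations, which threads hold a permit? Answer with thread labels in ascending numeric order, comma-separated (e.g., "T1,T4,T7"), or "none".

Step 1: wait(T2) -> count=2 queue=[] holders={T2}
Step 2: signal(T2) -> count=3 queue=[] holders={none}
Step 3: wait(T3) -> count=2 queue=[] holders={T3}
Step 4: wait(T5) -> count=1 queue=[] holders={T3,T5}
Step 5: wait(T6) -> count=0 queue=[] holders={T3,T5,T6}
Step 6: wait(T2) -> count=0 queue=[T2] holders={T3,T5,T6}
Step 7: wait(T1) -> count=0 queue=[T2,T1] holders={T3,T5,T6}
Step 8: signal(T5) -> count=0 queue=[T1] holders={T2,T3,T6}
Step 9: signal(T2) -> count=0 queue=[] holders={T1,T3,T6}
Step 10: wait(T5) -> count=0 queue=[T5] holders={T1,T3,T6}
Final holders: T1,T3,T6

Answer: T1,T3,T6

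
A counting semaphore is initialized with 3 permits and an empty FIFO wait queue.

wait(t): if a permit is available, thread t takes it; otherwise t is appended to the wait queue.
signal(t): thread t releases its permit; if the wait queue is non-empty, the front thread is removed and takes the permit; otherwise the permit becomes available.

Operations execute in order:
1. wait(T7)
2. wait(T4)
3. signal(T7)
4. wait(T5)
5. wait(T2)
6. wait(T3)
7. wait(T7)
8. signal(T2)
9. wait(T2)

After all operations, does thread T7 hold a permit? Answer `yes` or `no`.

Step 1: wait(T7) -> count=2 queue=[] holders={T7}
Step 2: wait(T4) -> count=1 queue=[] holders={T4,T7}
Step 3: signal(T7) -> count=2 queue=[] holders={T4}
Step 4: wait(T5) -> count=1 queue=[] holders={T4,T5}
Step 5: wait(T2) -> count=0 queue=[] holders={T2,T4,T5}
Step 6: wait(T3) -> count=0 queue=[T3] holders={T2,T4,T5}
Step 7: wait(T7) -> count=0 queue=[T3,T7] holders={T2,T4,T5}
Step 8: signal(T2) -> count=0 queue=[T7] holders={T3,T4,T5}
Step 9: wait(T2) -> count=0 queue=[T7,T2] holders={T3,T4,T5}
Final holders: {T3,T4,T5} -> T7 not in holders

Answer: no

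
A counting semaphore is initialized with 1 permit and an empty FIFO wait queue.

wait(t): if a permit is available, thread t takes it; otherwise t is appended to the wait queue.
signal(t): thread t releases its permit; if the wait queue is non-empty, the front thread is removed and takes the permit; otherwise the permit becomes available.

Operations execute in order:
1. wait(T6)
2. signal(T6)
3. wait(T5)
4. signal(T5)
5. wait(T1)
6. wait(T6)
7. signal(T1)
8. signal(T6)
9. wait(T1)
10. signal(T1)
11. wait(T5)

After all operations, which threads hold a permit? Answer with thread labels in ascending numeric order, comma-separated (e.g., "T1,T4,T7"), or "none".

Answer: T5

Derivation:
Step 1: wait(T6) -> count=0 queue=[] holders={T6}
Step 2: signal(T6) -> count=1 queue=[] holders={none}
Step 3: wait(T5) -> count=0 queue=[] holders={T5}
Step 4: signal(T5) -> count=1 queue=[] holders={none}
Step 5: wait(T1) -> count=0 queue=[] holders={T1}
Step 6: wait(T6) -> count=0 queue=[T6] holders={T1}
Step 7: signal(T1) -> count=0 queue=[] holders={T6}
Step 8: signal(T6) -> count=1 queue=[] holders={none}
Step 9: wait(T1) -> count=0 queue=[] holders={T1}
Step 10: signal(T1) -> count=1 queue=[] holders={none}
Step 11: wait(T5) -> count=0 queue=[] holders={T5}
Final holders: T5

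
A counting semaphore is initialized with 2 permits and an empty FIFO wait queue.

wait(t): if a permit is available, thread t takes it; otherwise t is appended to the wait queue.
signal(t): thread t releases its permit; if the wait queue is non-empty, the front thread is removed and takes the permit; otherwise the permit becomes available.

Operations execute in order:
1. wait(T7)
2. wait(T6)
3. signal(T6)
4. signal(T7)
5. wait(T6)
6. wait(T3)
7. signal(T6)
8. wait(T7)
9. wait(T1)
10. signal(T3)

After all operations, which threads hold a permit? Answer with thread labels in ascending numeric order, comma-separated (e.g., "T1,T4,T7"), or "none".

Step 1: wait(T7) -> count=1 queue=[] holders={T7}
Step 2: wait(T6) -> count=0 queue=[] holders={T6,T7}
Step 3: signal(T6) -> count=1 queue=[] holders={T7}
Step 4: signal(T7) -> count=2 queue=[] holders={none}
Step 5: wait(T6) -> count=1 queue=[] holders={T6}
Step 6: wait(T3) -> count=0 queue=[] holders={T3,T6}
Step 7: signal(T6) -> count=1 queue=[] holders={T3}
Step 8: wait(T7) -> count=0 queue=[] holders={T3,T7}
Step 9: wait(T1) -> count=0 queue=[T1] holders={T3,T7}
Step 10: signal(T3) -> count=0 queue=[] holders={T1,T7}
Final holders: T1,T7

Answer: T1,T7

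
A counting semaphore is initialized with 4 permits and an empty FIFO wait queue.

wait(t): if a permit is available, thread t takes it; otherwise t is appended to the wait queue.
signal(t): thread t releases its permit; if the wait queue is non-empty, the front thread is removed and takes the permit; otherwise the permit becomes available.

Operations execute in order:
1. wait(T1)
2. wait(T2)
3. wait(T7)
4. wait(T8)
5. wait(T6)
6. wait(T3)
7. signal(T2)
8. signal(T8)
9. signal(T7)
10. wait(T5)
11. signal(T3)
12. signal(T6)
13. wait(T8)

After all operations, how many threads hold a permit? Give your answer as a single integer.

Step 1: wait(T1) -> count=3 queue=[] holders={T1}
Step 2: wait(T2) -> count=2 queue=[] holders={T1,T2}
Step 3: wait(T7) -> count=1 queue=[] holders={T1,T2,T7}
Step 4: wait(T8) -> count=0 queue=[] holders={T1,T2,T7,T8}
Step 5: wait(T6) -> count=0 queue=[T6] holders={T1,T2,T7,T8}
Step 6: wait(T3) -> count=0 queue=[T6,T3] holders={T1,T2,T7,T8}
Step 7: signal(T2) -> count=0 queue=[T3] holders={T1,T6,T7,T8}
Step 8: signal(T8) -> count=0 queue=[] holders={T1,T3,T6,T7}
Step 9: signal(T7) -> count=1 queue=[] holders={T1,T3,T6}
Step 10: wait(T5) -> count=0 queue=[] holders={T1,T3,T5,T6}
Step 11: signal(T3) -> count=1 queue=[] holders={T1,T5,T6}
Step 12: signal(T6) -> count=2 queue=[] holders={T1,T5}
Step 13: wait(T8) -> count=1 queue=[] holders={T1,T5,T8}
Final holders: {T1,T5,T8} -> 3 thread(s)

Answer: 3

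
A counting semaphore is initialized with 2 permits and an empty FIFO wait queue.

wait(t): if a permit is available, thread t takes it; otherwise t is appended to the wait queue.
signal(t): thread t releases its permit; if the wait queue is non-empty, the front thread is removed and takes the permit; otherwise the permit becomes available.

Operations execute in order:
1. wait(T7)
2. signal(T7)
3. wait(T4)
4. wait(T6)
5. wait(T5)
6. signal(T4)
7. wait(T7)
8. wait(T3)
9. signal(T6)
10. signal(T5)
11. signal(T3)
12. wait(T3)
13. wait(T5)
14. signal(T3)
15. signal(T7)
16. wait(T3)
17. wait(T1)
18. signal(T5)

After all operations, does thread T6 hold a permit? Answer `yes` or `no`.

Step 1: wait(T7) -> count=1 queue=[] holders={T7}
Step 2: signal(T7) -> count=2 queue=[] holders={none}
Step 3: wait(T4) -> count=1 queue=[] holders={T4}
Step 4: wait(T6) -> count=0 queue=[] holders={T4,T6}
Step 5: wait(T5) -> count=0 queue=[T5] holders={T4,T6}
Step 6: signal(T4) -> count=0 queue=[] holders={T5,T6}
Step 7: wait(T7) -> count=0 queue=[T7] holders={T5,T6}
Step 8: wait(T3) -> count=0 queue=[T7,T3] holders={T5,T6}
Step 9: signal(T6) -> count=0 queue=[T3] holders={T5,T7}
Step 10: signal(T5) -> count=0 queue=[] holders={T3,T7}
Step 11: signal(T3) -> count=1 queue=[] holders={T7}
Step 12: wait(T3) -> count=0 queue=[] holders={T3,T7}
Step 13: wait(T5) -> count=0 queue=[T5] holders={T3,T7}
Step 14: signal(T3) -> count=0 queue=[] holders={T5,T7}
Step 15: signal(T7) -> count=1 queue=[] holders={T5}
Step 16: wait(T3) -> count=0 queue=[] holders={T3,T5}
Step 17: wait(T1) -> count=0 queue=[T1] holders={T3,T5}
Step 18: signal(T5) -> count=0 queue=[] holders={T1,T3}
Final holders: {T1,T3} -> T6 not in holders

Answer: no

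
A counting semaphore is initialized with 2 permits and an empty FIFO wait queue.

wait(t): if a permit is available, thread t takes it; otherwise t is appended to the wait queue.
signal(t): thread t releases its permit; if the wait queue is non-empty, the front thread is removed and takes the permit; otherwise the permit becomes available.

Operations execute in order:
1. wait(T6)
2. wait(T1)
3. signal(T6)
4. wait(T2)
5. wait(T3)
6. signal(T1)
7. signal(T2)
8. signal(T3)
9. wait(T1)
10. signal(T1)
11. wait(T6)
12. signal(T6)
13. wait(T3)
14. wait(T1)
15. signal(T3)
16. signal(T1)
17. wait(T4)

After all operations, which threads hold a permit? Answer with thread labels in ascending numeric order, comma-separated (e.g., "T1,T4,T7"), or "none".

Answer: T4

Derivation:
Step 1: wait(T6) -> count=1 queue=[] holders={T6}
Step 2: wait(T1) -> count=0 queue=[] holders={T1,T6}
Step 3: signal(T6) -> count=1 queue=[] holders={T1}
Step 4: wait(T2) -> count=0 queue=[] holders={T1,T2}
Step 5: wait(T3) -> count=0 queue=[T3] holders={T1,T2}
Step 6: signal(T1) -> count=0 queue=[] holders={T2,T3}
Step 7: signal(T2) -> count=1 queue=[] holders={T3}
Step 8: signal(T3) -> count=2 queue=[] holders={none}
Step 9: wait(T1) -> count=1 queue=[] holders={T1}
Step 10: signal(T1) -> count=2 queue=[] holders={none}
Step 11: wait(T6) -> count=1 queue=[] holders={T6}
Step 12: signal(T6) -> count=2 queue=[] holders={none}
Step 13: wait(T3) -> count=1 queue=[] holders={T3}
Step 14: wait(T1) -> count=0 queue=[] holders={T1,T3}
Step 15: signal(T3) -> count=1 queue=[] holders={T1}
Step 16: signal(T1) -> count=2 queue=[] holders={none}
Step 17: wait(T4) -> count=1 queue=[] holders={T4}
Final holders: T4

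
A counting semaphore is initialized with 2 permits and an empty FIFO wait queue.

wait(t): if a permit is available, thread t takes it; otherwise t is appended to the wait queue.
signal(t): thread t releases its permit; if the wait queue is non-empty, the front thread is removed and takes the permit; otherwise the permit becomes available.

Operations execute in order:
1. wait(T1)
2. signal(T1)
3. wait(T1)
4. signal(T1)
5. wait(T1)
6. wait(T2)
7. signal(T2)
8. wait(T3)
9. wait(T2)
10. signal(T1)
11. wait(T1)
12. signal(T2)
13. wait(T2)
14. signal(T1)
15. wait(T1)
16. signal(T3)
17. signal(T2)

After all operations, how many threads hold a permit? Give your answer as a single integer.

Answer: 1

Derivation:
Step 1: wait(T1) -> count=1 queue=[] holders={T1}
Step 2: signal(T1) -> count=2 queue=[] holders={none}
Step 3: wait(T1) -> count=1 queue=[] holders={T1}
Step 4: signal(T1) -> count=2 queue=[] holders={none}
Step 5: wait(T1) -> count=1 queue=[] holders={T1}
Step 6: wait(T2) -> count=0 queue=[] holders={T1,T2}
Step 7: signal(T2) -> count=1 queue=[] holders={T1}
Step 8: wait(T3) -> count=0 queue=[] holders={T1,T3}
Step 9: wait(T2) -> count=0 queue=[T2] holders={T1,T3}
Step 10: signal(T1) -> count=0 queue=[] holders={T2,T3}
Step 11: wait(T1) -> count=0 queue=[T1] holders={T2,T3}
Step 12: signal(T2) -> count=0 queue=[] holders={T1,T3}
Step 13: wait(T2) -> count=0 queue=[T2] holders={T1,T3}
Step 14: signal(T1) -> count=0 queue=[] holders={T2,T3}
Step 15: wait(T1) -> count=0 queue=[T1] holders={T2,T3}
Step 16: signal(T3) -> count=0 queue=[] holders={T1,T2}
Step 17: signal(T2) -> count=1 queue=[] holders={T1}
Final holders: {T1} -> 1 thread(s)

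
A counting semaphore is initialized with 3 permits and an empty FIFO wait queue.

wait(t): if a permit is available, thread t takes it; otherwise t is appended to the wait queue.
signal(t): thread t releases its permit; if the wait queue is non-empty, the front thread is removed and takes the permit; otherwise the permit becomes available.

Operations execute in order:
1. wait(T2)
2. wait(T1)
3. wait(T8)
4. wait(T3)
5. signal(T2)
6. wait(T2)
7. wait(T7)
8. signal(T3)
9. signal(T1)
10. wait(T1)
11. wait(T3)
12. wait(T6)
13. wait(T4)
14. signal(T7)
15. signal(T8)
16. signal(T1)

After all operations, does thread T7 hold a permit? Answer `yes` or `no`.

Step 1: wait(T2) -> count=2 queue=[] holders={T2}
Step 2: wait(T1) -> count=1 queue=[] holders={T1,T2}
Step 3: wait(T8) -> count=0 queue=[] holders={T1,T2,T8}
Step 4: wait(T3) -> count=0 queue=[T3] holders={T1,T2,T8}
Step 5: signal(T2) -> count=0 queue=[] holders={T1,T3,T8}
Step 6: wait(T2) -> count=0 queue=[T2] holders={T1,T3,T8}
Step 7: wait(T7) -> count=0 queue=[T2,T7] holders={T1,T3,T8}
Step 8: signal(T3) -> count=0 queue=[T7] holders={T1,T2,T8}
Step 9: signal(T1) -> count=0 queue=[] holders={T2,T7,T8}
Step 10: wait(T1) -> count=0 queue=[T1] holders={T2,T7,T8}
Step 11: wait(T3) -> count=0 queue=[T1,T3] holders={T2,T7,T8}
Step 12: wait(T6) -> count=0 queue=[T1,T3,T6] holders={T2,T7,T8}
Step 13: wait(T4) -> count=0 queue=[T1,T3,T6,T4] holders={T2,T7,T8}
Step 14: signal(T7) -> count=0 queue=[T3,T6,T4] holders={T1,T2,T8}
Step 15: signal(T8) -> count=0 queue=[T6,T4] holders={T1,T2,T3}
Step 16: signal(T1) -> count=0 queue=[T4] holders={T2,T3,T6}
Final holders: {T2,T3,T6} -> T7 not in holders

Answer: no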